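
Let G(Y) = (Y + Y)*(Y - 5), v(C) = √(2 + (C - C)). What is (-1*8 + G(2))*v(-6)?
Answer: -20*√2 ≈ -28.284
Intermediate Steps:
v(C) = √2 (v(C) = √(2 + 0) = √2)
G(Y) = 2*Y*(-5 + Y) (G(Y) = (2*Y)*(-5 + Y) = 2*Y*(-5 + Y))
(-1*8 + G(2))*v(-6) = (-1*8 + 2*2*(-5 + 2))*√2 = (-8 + 2*2*(-3))*√2 = (-8 - 12)*√2 = -20*√2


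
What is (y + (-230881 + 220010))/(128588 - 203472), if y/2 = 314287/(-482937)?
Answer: 5250636701/36164254308 ≈ 0.14519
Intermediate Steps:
y = -628574/482937 (y = 2*(314287/(-482937)) = 2*(314287*(-1/482937)) = 2*(-314287/482937) = -628574/482937 ≈ -1.3016)
(y + (-230881 + 220010))/(128588 - 203472) = (-628574/482937 + (-230881 + 220010))/(128588 - 203472) = (-628574/482937 - 10871)/(-74884) = -5250636701/482937*(-1/74884) = 5250636701/36164254308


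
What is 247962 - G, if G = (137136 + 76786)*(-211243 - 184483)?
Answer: 84654745334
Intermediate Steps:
G = -84654497372 (G = 213922*(-395726) = -84654497372)
247962 - G = 247962 - 1*(-84654497372) = 247962 + 84654497372 = 84654745334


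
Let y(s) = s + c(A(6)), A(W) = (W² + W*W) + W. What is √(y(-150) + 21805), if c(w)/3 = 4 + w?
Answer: 11*√181 ≈ 147.99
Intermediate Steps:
A(W) = W + 2*W² (A(W) = (W² + W²) + W = 2*W² + W = W + 2*W²)
c(w) = 12 + 3*w (c(w) = 3*(4 + w) = 12 + 3*w)
y(s) = 246 + s (y(s) = s + (12 + 3*(6*(1 + 2*6))) = s + (12 + 3*(6*(1 + 12))) = s + (12 + 3*(6*13)) = s + (12 + 3*78) = s + (12 + 234) = s + 246 = 246 + s)
√(y(-150) + 21805) = √((246 - 150) + 21805) = √(96 + 21805) = √21901 = 11*√181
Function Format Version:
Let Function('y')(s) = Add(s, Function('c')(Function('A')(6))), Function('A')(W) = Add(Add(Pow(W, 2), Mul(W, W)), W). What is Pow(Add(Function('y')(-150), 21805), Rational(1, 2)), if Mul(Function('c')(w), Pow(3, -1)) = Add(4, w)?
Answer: Mul(11, Pow(181, Rational(1, 2))) ≈ 147.99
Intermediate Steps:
Function('A')(W) = Add(W, Mul(2, Pow(W, 2))) (Function('A')(W) = Add(Add(Pow(W, 2), Pow(W, 2)), W) = Add(Mul(2, Pow(W, 2)), W) = Add(W, Mul(2, Pow(W, 2))))
Function('c')(w) = Add(12, Mul(3, w)) (Function('c')(w) = Mul(3, Add(4, w)) = Add(12, Mul(3, w)))
Function('y')(s) = Add(246, s) (Function('y')(s) = Add(s, Add(12, Mul(3, Mul(6, Add(1, Mul(2, 6)))))) = Add(s, Add(12, Mul(3, Mul(6, Add(1, 12))))) = Add(s, Add(12, Mul(3, Mul(6, 13)))) = Add(s, Add(12, Mul(3, 78))) = Add(s, Add(12, 234)) = Add(s, 246) = Add(246, s))
Pow(Add(Function('y')(-150), 21805), Rational(1, 2)) = Pow(Add(Add(246, -150), 21805), Rational(1, 2)) = Pow(Add(96, 21805), Rational(1, 2)) = Pow(21901, Rational(1, 2)) = Mul(11, Pow(181, Rational(1, 2)))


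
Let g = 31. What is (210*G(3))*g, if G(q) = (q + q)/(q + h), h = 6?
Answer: 4340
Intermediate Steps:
G(q) = 2*q/(6 + q) (G(q) = (q + q)/(q + 6) = (2*q)/(6 + q) = 2*q/(6 + q))
(210*G(3))*g = (210*(2*3/(6 + 3)))*31 = (210*(2*3/9))*31 = (210*(2*3*(⅑)))*31 = (210*(⅔))*31 = 140*31 = 4340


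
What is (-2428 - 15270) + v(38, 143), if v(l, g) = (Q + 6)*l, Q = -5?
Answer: -17660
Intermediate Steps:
v(l, g) = l (v(l, g) = (-5 + 6)*l = 1*l = l)
(-2428 - 15270) + v(38, 143) = (-2428 - 15270) + 38 = -17698 + 38 = -17660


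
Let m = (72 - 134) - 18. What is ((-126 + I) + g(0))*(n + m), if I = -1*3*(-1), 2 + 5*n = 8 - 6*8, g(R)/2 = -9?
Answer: 62322/5 ≈ 12464.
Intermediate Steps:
g(R) = -18 (g(R) = 2*(-9) = -18)
m = -80 (m = -62 - 18 = -80)
n = -42/5 (n = -2/5 + (8 - 6*8)/5 = -2/5 + (8 - 48)/5 = -2/5 + (1/5)*(-40) = -2/5 - 8 = -42/5 ≈ -8.4000)
I = 3 (I = -3*(-1) = 3)
((-126 + I) + g(0))*(n + m) = ((-126 + 3) - 18)*(-42/5 - 80) = (-123 - 18)*(-442/5) = -141*(-442/5) = 62322/5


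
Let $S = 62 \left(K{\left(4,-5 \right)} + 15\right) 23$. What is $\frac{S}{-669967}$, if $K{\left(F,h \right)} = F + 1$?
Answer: $- \frac{1240}{29129} \approx -0.042569$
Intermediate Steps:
$K{\left(F,h \right)} = 1 + F$
$S = 28520$ ($S = 62 \left(\left(1 + 4\right) + 15\right) 23 = 62 \left(5 + 15\right) 23 = 62 \cdot 20 \cdot 23 = 1240 \cdot 23 = 28520$)
$\frac{S}{-669967} = \frac{28520}{-669967} = 28520 \left(- \frac{1}{669967}\right) = - \frac{1240}{29129}$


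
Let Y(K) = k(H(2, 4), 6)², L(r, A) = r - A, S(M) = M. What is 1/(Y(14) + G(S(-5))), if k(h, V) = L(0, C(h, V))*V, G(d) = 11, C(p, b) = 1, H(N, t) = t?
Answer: 1/47 ≈ 0.021277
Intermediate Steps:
k(h, V) = -V (k(h, V) = (0 - 1*1)*V = (0 - 1)*V = -V)
Y(K) = 36 (Y(K) = (-1*6)² = (-6)² = 36)
1/(Y(14) + G(S(-5))) = 1/(36 + 11) = 1/47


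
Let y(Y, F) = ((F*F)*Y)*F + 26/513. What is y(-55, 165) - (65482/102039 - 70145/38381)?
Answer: -3376735394096929426/13667293161 ≈ -2.4707e+8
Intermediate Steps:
y(Y, F) = 26/513 + Y*F³ (y(Y, F) = (F²*Y)*F + 26*(1/513) = (Y*F²)*F + 26/513 = Y*F³ + 26/513 = 26/513 + Y*F³)
y(-55, 165) - (65482/102039 - 70145/38381) = (26/513 - 55*165³) - (65482/102039 - 70145/38381) = (26/513 - 55*4492125) - (65482*(1/102039) - 70145*1/38381) = (26/513 - 247066875) - (65482/102039 - 70145/38381) = -126745306849/513 - 1*(-94780837/79925691) = -126745306849/513 + 94780837/79925691 = -3376735394096929426/13667293161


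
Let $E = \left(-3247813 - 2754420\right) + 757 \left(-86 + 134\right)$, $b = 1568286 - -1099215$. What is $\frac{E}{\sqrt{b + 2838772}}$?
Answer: $- \frac{5965897 \sqrt{5506273}}{5506273} \approx -2542.4$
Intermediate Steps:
$b = 2667501$ ($b = 1568286 + 1099215 = 2667501$)
$E = -5965897$ ($E = -6002233 + 757 \cdot 48 = -6002233 + 36336 = -5965897$)
$\frac{E}{\sqrt{b + 2838772}} = - \frac{5965897}{\sqrt{2667501 + 2838772}} = - \frac{5965897}{\sqrt{5506273}} = - 5965897 \frac{\sqrt{5506273}}{5506273} = - \frac{5965897 \sqrt{5506273}}{5506273}$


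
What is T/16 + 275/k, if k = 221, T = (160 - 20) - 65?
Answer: 20975/3536 ≈ 5.9318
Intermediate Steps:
T = 75 (T = 140 - 65 = 75)
T/16 + 275/k = 75/16 + 275/221 = 20975/3536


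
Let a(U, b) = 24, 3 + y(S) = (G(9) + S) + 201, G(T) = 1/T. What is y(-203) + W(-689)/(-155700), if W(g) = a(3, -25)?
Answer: -190306/38925 ≈ -4.8890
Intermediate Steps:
y(S) = 1783/9 + S (y(S) = -3 + ((1/9 + S) + 201) = -3 + (1810/9 + S) = 1783/9 + S)
W(g) = 24
y(-203) + W(-689)/(-155700) = (1783/9 - 203) + 24/(-155700) = -44/9 + 24*(-1/155700) = -44/9 - 2/12975 = -190306/38925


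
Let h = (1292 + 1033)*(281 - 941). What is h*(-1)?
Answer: 1534500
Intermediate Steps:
h = -1534500 (h = 2325*(-660) = -1534500)
h*(-1) = -1534500*(-1) = 1534500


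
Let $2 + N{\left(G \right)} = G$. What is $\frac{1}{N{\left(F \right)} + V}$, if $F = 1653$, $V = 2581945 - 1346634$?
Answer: $\frac{1}{1236962} \approx 8.0843 \cdot 10^{-7}$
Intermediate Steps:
$V = 1235311$
$N{\left(G \right)} = -2 + G$
$\frac{1}{N{\left(F \right)} + V} = \frac{1}{\left(-2 + 1653\right) + 1235311} = \frac{1}{1651 + 1235311} = \frac{1}{1236962}$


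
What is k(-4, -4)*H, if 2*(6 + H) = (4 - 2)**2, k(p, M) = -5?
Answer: 20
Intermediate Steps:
H = -4 (H = -6 + (4 - 2)**2/2 = -6 + (1/2)*2**2 = -6 + (1/2)*4 = -6 + 2 = -4)
k(-4, -4)*H = -5*(-4) = 20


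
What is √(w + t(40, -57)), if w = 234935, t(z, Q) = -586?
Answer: √234349 ≈ 484.10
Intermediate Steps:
√(w + t(40, -57)) = √(234935 - 586) = √234349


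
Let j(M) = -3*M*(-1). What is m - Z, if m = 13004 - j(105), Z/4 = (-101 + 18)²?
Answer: -14867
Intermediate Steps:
j(M) = 3*M (j(M) = -(-3)*M = 3*M)
Z = 27556 (Z = 4*(-101 + 18)² = 4*(-83)² = 4*6889 = 27556)
m = 12689 (m = 13004 - 3*105 = 13004 - 1*315 = 13004 - 315 = 12689)
m - Z = 12689 - 1*27556 = 12689 - 27556 = -14867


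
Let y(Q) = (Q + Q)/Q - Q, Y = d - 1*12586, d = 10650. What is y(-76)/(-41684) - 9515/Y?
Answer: 9010733/1834096 ≈ 4.9129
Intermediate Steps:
Y = -1936 (Y = 10650 - 1*12586 = 10650 - 12586 = -1936)
y(Q) = 2 - Q (y(Q) = (2*Q)/Q - Q = 2 - Q)
y(-76)/(-41684) - 9515/Y = (2 - 1*(-76))/(-41684) - 9515/(-1936) = (2 + 76)*(-1/41684) - 9515*(-1/1936) = 78*(-1/41684) + 865/176 = -39/20842 + 865/176 = 9010733/1834096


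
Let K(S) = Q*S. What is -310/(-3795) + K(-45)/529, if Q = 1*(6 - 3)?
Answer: -3029/17457 ≈ -0.17351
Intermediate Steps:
Q = 3 (Q = 1*3 = 3)
K(S) = 3*S
-310/(-3795) + K(-45)/529 = -310/(-3795) + (3*(-45))/529 = -310*(-1/3795) - 135*1/529 = 62/759 - 135/529 = -3029/17457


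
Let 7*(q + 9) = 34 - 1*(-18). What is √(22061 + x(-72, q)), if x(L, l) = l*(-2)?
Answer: 393*√7/7 ≈ 148.54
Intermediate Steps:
q = -11/7 (q = -9 + (34 - 1*(-18))/7 = -9 + (34 + 18)/7 = -9 + (⅐)*52 = -9 + 52/7 = -11/7 ≈ -1.5714)
x(L, l) = -2*l
√(22061 + x(-72, q)) = √(22061 - 2*(-11/7)) = √(22061 + 22/7) = √(154449/7) = 393*√7/7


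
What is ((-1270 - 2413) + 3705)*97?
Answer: 2134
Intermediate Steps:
((-1270 - 2413) + 3705)*97 = (-3683 + 3705)*97 = 22*97 = 2134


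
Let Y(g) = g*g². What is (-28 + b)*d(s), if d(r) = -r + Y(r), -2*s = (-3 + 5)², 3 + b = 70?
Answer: -234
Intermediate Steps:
b = 67 (b = -3 + 70 = 67)
Y(g) = g³
s = -2 (s = -(-3 + 5)²/2 = -½*2² = -½*4 = -2)
d(r) = r³ - r (d(r) = -r + r³ = r³ - r)
(-28 + b)*d(s) = (-28 + 67)*((-2)³ - 1*(-2)) = 39*(-8 + 2) = 39*(-6) = -234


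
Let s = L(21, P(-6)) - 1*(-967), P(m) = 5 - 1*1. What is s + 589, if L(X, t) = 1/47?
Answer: 73133/47 ≈ 1556.0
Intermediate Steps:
P(m) = 4 (P(m) = 5 - 1 = 4)
L(X, t) = 1/47
s = 45450/47 (s = 1/47 - 1*(-967) = 1/47 + 967 = 45450/47 ≈ 967.02)
s + 589 = 45450/47 + 589 = 73133/47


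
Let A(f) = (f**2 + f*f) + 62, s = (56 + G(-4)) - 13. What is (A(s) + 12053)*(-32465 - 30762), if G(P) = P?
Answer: -958331639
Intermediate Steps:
s = 39 (s = (56 - 4) - 13 = 52 - 13 = 39)
A(f) = 62 + 2*f**2 (A(f) = (f**2 + f**2) + 62 = 2*f**2 + 62 = 62 + 2*f**2)
(A(s) + 12053)*(-32465 - 30762) = ((62 + 2*39**2) + 12053)*(-32465 - 30762) = ((62 + 2*1521) + 12053)*(-63227) = ((62 + 3042) + 12053)*(-63227) = (3104 + 12053)*(-63227) = 15157*(-63227) = -958331639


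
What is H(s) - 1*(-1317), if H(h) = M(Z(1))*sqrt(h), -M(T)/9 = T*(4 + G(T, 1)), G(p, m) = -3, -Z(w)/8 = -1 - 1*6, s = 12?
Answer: 1317 - 1008*sqrt(3) ≈ -428.91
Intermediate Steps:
Z(w) = 56 (Z(w) = -8*(-1 - 1*6) = -8*(-1 - 6) = -8*(-7) = 56)
M(T) = -9*T (M(T) = -9*T*(4 - 3) = -9*T)
H(h) = -504*sqrt(h) (H(h) = (-9*56)*sqrt(h) = -504*sqrt(h))
H(s) - 1*(-1317) = -1008*sqrt(3) - 1*(-1317) = -1008*sqrt(3) + 1317 = 1317 - 1008*sqrt(3)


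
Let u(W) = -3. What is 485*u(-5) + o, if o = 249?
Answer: -1206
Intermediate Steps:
485*u(-5) + o = 485*(-3) + 249 = -1455 + 249 = -1206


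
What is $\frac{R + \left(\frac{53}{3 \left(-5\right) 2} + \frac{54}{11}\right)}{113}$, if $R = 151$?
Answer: $\frac{50867}{37290} \approx 1.3641$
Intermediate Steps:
$\frac{R + \left(\frac{53}{3 \left(-5\right) 2} + \frac{54}{11}\right)}{113} = \frac{151 + \left(\frac{53}{3 \left(-5\right) 2} + \frac{54}{11}\right)}{113} = \left(151 + \left(\frac{53}{\left(-15\right) 2} + 54 \cdot \frac{1}{11}\right)\right) \frac{1}{113} = \left(151 + \left(\frac{53}{-30} + \frac{54}{11}\right)\right) \frac{1}{113} = \left(151 + \left(53 \left(- \frac{1}{30}\right) + \frac{54}{11}\right)\right) \frac{1}{113} = \left(151 + \left(- \frac{53}{30} + \frac{54}{11}\right)\right) \frac{1}{113} = \left(151 + \frac{1037}{330}\right) \frac{1}{113} = \frac{50867}{330} \cdot \frac{1}{113} = \frac{50867}{37290}$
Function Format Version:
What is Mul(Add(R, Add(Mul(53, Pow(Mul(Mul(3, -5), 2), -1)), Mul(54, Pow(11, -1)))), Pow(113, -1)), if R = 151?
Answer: Rational(50867, 37290) ≈ 1.3641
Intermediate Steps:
Mul(Add(R, Add(Mul(53, Pow(Mul(Mul(3, -5), 2), -1)), Mul(54, Pow(11, -1)))), Pow(113, -1)) = Mul(Add(151, Add(Mul(53, Pow(Mul(Mul(3, -5), 2), -1)), Mul(54, Pow(11, -1)))), Pow(113, -1)) = Mul(Add(151, Add(Mul(53, Pow(Mul(-15, 2), -1)), Mul(54, Rational(1, 11)))), Rational(1, 113)) = Mul(Add(151, Add(Mul(53, Pow(-30, -1)), Rational(54, 11))), Rational(1, 113)) = Mul(Add(151, Add(Mul(53, Rational(-1, 30)), Rational(54, 11))), Rational(1, 113)) = Mul(Add(151, Add(Rational(-53, 30), Rational(54, 11))), Rational(1, 113)) = Mul(Add(151, Rational(1037, 330)), Rational(1, 113)) = Mul(Rational(50867, 330), Rational(1, 113)) = Rational(50867, 37290)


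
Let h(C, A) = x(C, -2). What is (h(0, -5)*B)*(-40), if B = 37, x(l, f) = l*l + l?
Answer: 0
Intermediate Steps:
x(l, f) = l + l² (x(l, f) = l² + l = l + l²)
h(C, A) = C*(1 + C)
(h(0, -5)*B)*(-40) = ((0*(1 + 0))*37)*(-40) = ((0*1)*37)*(-40) = (0*37)*(-40) = 0*(-40) = 0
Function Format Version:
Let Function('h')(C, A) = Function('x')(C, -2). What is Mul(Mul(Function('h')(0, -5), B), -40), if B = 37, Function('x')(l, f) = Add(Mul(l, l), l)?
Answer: 0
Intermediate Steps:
Function('x')(l, f) = Add(l, Pow(l, 2)) (Function('x')(l, f) = Add(Pow(l, 2), l) = Add(l, Pow(l, 2)))
Function('h')(C, A) = Mul(C, Add(1, C))
Mul(Mul(Function('h')(0, -5), B), -40) = Mul(Mul(Mul(0, Add(1, 0)), 37), -40) = Mul(Mul(Mul(0, 1), 37), -40) = Mul(Mul(0, 37), -40) = Mul(0, -40) = 0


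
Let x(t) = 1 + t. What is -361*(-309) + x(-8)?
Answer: 111542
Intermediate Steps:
-361*(-309) + x(-8) = -361*(-309) + (1 - 8) = 111549 - 7 = 111542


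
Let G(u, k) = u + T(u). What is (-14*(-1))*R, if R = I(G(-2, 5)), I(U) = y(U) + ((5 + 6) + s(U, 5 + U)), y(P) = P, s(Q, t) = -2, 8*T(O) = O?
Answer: 189/2 ≈ 94.500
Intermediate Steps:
T(O) = O/8
G(u, k) = 9*u/8 (G(u, k) = u + u/8 = 9*u/8)
I(U) = 9 + U (I(U) = U + ((5 + 6) - 2) = U + (11 - 2) = U + 9 = 9 + U)
R = 27/4 (R = 9 + (9/8)*(-2) = 9 - 9/4 = 27/4 ≈ 6.7500)
(-14*(-1))*R = -14*(-1)*(27/4) = 14*(27/4) = 189/2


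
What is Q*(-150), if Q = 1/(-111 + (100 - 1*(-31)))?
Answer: -15/2 ≈ -7.5000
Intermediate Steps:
Q = 1/20 (Q = 1/(-111 + (100 + 31)) = 1/(-111 + 131) = 1/20 ≈ 0.050000)
Q*(-150) = (1/20)*(-150) = -15/2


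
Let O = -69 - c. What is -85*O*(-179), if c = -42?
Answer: -410805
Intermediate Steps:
O = -27 (O = -69 - 1*(-42) = -69 + 42 = -27)
-85*O*(-179) = -85*(-27)*(-179) = 2295*(-179) = -410805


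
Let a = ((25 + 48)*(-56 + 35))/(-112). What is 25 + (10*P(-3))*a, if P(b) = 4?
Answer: 1145/2 ≈ 572.50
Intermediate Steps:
a = 219/16 (a = (73*(-21))*(-1/112) = -1533*(-1/112) = 219/16 ≈ 13.688)
25 + (10*P(-3))*a = 25 + (10*4)*(219/16) = 25 + 40*(219/16) = 25 + 1095/2 = 1145/2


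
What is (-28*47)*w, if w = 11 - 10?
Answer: -1316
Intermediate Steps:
w = 1
(-28*47)*w = -28*47*1 = -1316*1 = -1316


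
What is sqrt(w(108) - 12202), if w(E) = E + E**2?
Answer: I*sqrt(430) ≈ 20.736*I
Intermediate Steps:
sqrt(w(108) - 12202) = sqrt(108*(1 + 108) - 12202) = sqrt(108*109 - 12202) = sqrt(11772 - 12202) = sqrt(-430) = I*sqrt(430)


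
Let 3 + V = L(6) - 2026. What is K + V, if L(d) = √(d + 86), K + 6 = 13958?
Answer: 11923 + 2*√23 ≈ 11933.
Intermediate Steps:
K = 13952 (K = -6 + 13958 = 13952)
L(d) = √(86 + d)
V = -2029 + 2*√23 (V = -3 + (√(86 + 6) - 2026) = -3 + (√92 - 2026) = -3 + (2*√23 - 2026) = -3 + (-2026 + 2*√23) = -2029 + 2*√23 ≈ -2019.4)
K + V = 13952 + (-2029 + 2*√23) = 11923 + 2*√23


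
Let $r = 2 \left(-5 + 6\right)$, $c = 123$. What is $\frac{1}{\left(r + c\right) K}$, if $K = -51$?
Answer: $- \frac{1}{6375} \approx -0.00015686$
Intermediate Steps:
$r = 2$ ($r = 2 \cdot 1 = 2$)
$\frac{1}{\left(r + c\right) K} = \frac{1}{\left(2 + 123\right) \left(-51\right)} = \frac{1}{125 \left(-51\right)} = \frac{1}{-6375} = - \frac{1}{6375}$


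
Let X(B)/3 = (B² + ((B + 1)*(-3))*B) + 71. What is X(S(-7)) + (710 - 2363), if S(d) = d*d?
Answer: -16287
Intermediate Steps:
S(d) = d²
X(B) = 213 + 3*B² + 3*B*(-3 - 3*B) (X(B) = 3*((B² + ((B + 1)*(-3))*B) + 71) = 3*((B² + ((1 + B)*(-3))*B) + 71) = 3*((B² + (-3 - 3*B)*B) + 71) = 3*((B² + B*(-3 - 3*B)) + 71) = 3*(71 + B² + B*(-3 - 3*B)) = 213 + 3*B² + 3*B*(-3 - 3*B))
X(S(-7)) + (710 - 2363) = (213 - 9*(-7)² - 6*((-7)²)²) + (710 - 2363) = (213 - 9*49 - 6*49²) - 1653 = (213 - 441 - 6*2401) - 1653 = (213 - 441 - 14406) - 1653 = -14634 - 1653 = -16287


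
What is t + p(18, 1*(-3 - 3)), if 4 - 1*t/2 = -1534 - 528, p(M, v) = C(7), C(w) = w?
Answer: 4139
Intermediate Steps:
p(M, v) = 7
t = 4132 (t = 8 - 2*(-1534 - 528) = 8 - 2*(-2062) = 8 + 4124 = 4132)
t + p(18, 1*(-3 - 3)) = 4132 + 7 = 4139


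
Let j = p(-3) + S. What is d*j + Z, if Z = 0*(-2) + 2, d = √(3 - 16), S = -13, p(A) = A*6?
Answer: 2 - 31*I*√13 ≈ 2.0 - 111.77*I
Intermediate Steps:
p(A) = 6*A
d = I*√13 (d = √(-13) = I*√13 ≈ 3.6056*I)
Z = 2 (Z = 0 + 2 = 2)
j = -31 (j = 6*(-3) - 13 = -18 - 13 = -31)
d*j + Z = (I*√13)*(-31) + 2 = -31*I*√13 + 2 = 2 - 31*I*√13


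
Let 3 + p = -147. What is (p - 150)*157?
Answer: -47100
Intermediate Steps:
p = -150 (p = -3 - 147 = -150)
(p - 150)*157 = (-150 - 150)*157 = -300*157 = -47100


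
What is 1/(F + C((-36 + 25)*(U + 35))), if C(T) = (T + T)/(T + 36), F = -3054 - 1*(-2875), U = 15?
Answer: -257/45453 ≈ -0.0056542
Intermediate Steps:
F = -179 (F = -3054 + 2875 = -179)
C(T) = 2*T/(36 + T) (C(T) = (2*T)/(36 + T) = 2*T/(36 + T))
1/(F + C((-36 + 25)*(U + 35))) = 1/(-179 + 2*((-36 + 25)*(15 + 35))/(36 + (-36 + 25)*(15 + 35))) = 1/(-179 + 2*(-11*50)/(36 - 11*50)) = 1/(-179 + 2*(-550)/(36 - 550)) = 1/(-179 + 2*(-550)/(-514)) = 1/(-179 + 2*(-550)*(-1/514)) = 1/(-179 + 550/257) = 1/(-45453/257) = -257/45453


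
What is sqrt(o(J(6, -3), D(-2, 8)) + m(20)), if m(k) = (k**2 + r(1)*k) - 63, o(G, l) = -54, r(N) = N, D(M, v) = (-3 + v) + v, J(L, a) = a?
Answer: sqrt(303) ≈ 17.407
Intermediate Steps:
D(M, v) = -3 + 2*v
m(k) = -63 + k + k**2 (m(k) = (k**2 + 1*k) - 63 = (k**2 + k) - 63 = (k + k**2) - 63 = -63 + k + k**2)
sqrt(o(J(6, -3), D(-2, 8)) + m(20)) = sqrt(-54 + (-63 + 20 + 20**2)) = sqrt(-54 + (-63 + 20 + 400)) = sqrt(-54 + 357) = sqrt(303)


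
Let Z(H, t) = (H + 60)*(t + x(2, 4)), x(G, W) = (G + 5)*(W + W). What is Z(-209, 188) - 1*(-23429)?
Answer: -12927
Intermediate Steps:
x(G, W) = 2*W*(5 + G) (x(G, W) = (5 + G)*(2*W) = 2*W*(5 + G))
Z(H, t) = (56 + t)*(60 + H) (Z(H, t) = (H + 60)*(t + 2*4*(5 + 2)) = (60 + H)*(t + 2*4*7) = (60 + H)*(t + 56) = (60 + H)*(56 + t) = (56 + t)*(60 + H))
Z(-209, 188) - 1*(-23429) = (3360 + 56*(-209) + 60*188 - 209*188) - 1*(-23429) = (3360 - 11704 + 11280 - 39292) + 23429 = -36356 + 23429 = -12927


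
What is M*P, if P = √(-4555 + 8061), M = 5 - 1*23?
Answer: -18*√3506 ≈ -1065.8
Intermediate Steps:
M = -18 (M = 5 - 23 = -18)
P = √3506 ≈ 59.211
M*P = -18*√3506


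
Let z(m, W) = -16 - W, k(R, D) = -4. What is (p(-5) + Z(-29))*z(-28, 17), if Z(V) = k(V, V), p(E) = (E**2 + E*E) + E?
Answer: -1353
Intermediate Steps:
p(E) = E + 2*E**2 (p(E) = (E**2 + E**2) + E = 2*E**2 + E = E + 2*E**2)
Z(V) = -4
(p(-5) + Z(-29))*z(-28, 17) = (-5*(1 + 2*(-5)) - 4)*(-16 - 1*17) = (-5*(1 - 10) - 4)*(-16 - 17) = (-5*(-9) - 4)*(-33) = (45 - 4)*(-33) = 41*(-33) = -1353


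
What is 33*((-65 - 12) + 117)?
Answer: 1320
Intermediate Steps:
33*((-65 - 12) + 117) = 33*(-77 + 117) = 33*40 = 1320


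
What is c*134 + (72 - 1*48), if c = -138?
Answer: -18468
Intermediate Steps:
c*134 + (72 - 1*48) = -138*134 + (72 - 1*48) = -18492 + (72 - 48) = -18492 + 24 = -18468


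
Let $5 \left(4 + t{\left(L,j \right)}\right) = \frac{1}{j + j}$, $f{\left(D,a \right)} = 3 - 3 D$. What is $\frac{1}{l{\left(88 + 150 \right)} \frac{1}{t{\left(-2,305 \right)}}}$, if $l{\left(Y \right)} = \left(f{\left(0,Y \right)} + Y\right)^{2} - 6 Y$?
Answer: $- \frac{12199}{172791650} \approx -7.0599 \cdot 10^{-5}$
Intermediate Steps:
$t{\left(L,j \right)} = -4 + \frac{1}{10 j}$ ($t{\left(L,j \right)} = -4 + \frac{1}{5 \left(j + j\right)} = -4 + \frac{1}{5 \cdot 2 j} = -4 + \frac{\frac{1}{2} \frac{1}{j}}{5} = -4 + \frac{1}{10 j}$)
$l{\left(Y \right)} = \left(3 + Y\right)^{2} - 6 Y$ ($l{\left(Y \right)} = \left(\left(3 - 0\right) + Y\right)^{2} - 6 Y = \left(\left(3 + 0\right) + Y\right)^{2} - 6 Y = \left(3 + Y\right)^{2} - 6 Y$)
$\frac{1}{l{\left(88 + 150 \right)} \frac{1}{t{\left(-2,305 \right)}}} = \frac{1}{\left(9 + \left(88 + 150\right)^{2}\right) \frac{1}{-4 + \frac{1}{10 \cdot 305}}} = \frac{1}{\left(9 + 238^{2}\right) \frac{1}{-4 + \frac{1}{10} \cdot \frac{1}{305}}} = \frac{1}{\left(9 + 56644\right) \frac{1}{-4 + \frac{1}{3050}}} = \frac{1}{56653 \frac{1}{- \frac{12199}{3050}}} = \frac{1}{56653 \left(- \frac{3050}{12199}\right)} = \frac{1}{- \frac{172791650}{12199}} = - \frac{12199}{172791650}$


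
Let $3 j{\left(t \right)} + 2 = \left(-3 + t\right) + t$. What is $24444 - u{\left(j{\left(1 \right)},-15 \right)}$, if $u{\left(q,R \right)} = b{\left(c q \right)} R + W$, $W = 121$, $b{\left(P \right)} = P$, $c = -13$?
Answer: $24518$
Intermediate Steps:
$j{\left(t \right)} = - \frac{5}{3} + \frac{2 t}{3}$ ($j{\left(t \right)} = - \frac{2}{3} + \frac{\left(-3 + t\right) + t}{3} = - \frac{2}{3} + \frac{-3 + 2 t}{3} = - \frac{2}{3} + \left(-1 + \frac{2 t}{3}\right) = - \frac{5}{3} + \frac{2 t}{3}$)
$u{\left(q,R \right)} = 121 - 13 R q$ ($u{\left(q,R \right)} = - 13 q R + 121 = - 13 R q + 121 = 121 - 13 R q$)
$24444 - u{\left(j{\left(1 \right)},-15 \right)} = 24444 - \left(121 - - 195 \left(- \frac{5}{3} + \frac{2}{3} \cdot 1\right)\right) = 24444 - \left(121 - - 195 \left(- \frac{5}{3} + \frac{2}{3}\right)\right) = 24444 - \left(121 - \left(-195\right) \left(-1\right)\right) = 24444 - \left(121 - 195\right) = 24444 - -74 = 24444 + 74 = 24518$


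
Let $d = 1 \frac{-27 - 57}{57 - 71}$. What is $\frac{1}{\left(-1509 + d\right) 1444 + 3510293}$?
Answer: $\frac{1}{1339961} \approx 7.4629 \cdot 10^{-7}$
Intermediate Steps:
$d = 6$ ($d = 1 \left(- \frac{84}{-14}\right) = 1 \left(\left(-84\right) \left(- \frac{1}{14}\right)\right) = 1 \cdot 6 = 6$)
$\frac{1}{\left(-1509 + d\right) 1444 + 3510293} = \frac{1}{\left(-1509 + 6\right) 1444 + 3510293} = \frac{1}{\left(-1503\right) 1444 + 3510293} = \frac{1}{-2170332 + 3510293} = \frac{1}{1339961}$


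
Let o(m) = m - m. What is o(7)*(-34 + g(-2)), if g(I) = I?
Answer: 0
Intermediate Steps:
o(m) = 0
o(7)*(-34 + g(-2)) = 0*(-34 - 2) = 0*(-36) = 0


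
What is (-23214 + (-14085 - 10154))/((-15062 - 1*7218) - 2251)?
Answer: 47453/24531 ≈ 1.9344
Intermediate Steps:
(-23214 + (-14085 - 10154))/((-15062 - 1*7218) - 2251) = (-23214 - 24239)/((-15062 - 7218) - 2251) = -47453/(-22280 - 2251) = -47453/(-24531) = -47453*(-1/24531) = 47453/24531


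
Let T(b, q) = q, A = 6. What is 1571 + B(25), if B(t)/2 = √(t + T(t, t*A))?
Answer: 1571 + 10*√7 ≈ 1597.5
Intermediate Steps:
B(t) = 2*√7*√t (B(t) = 2*√(t + t*6) = 2*√(t + 6*t) = 2*√(7*t) = 2*(√7*√t) = 2*√7*√t)
1571 + B(25) = 1571 + 2*√7*√25 = 1571 + 2*√7*5 = 1571 + 10*√7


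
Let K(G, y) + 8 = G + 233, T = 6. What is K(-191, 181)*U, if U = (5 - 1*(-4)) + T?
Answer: 510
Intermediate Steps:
U = 15 (U = (5 - 1*(-4)) + 6 = (5 + 4) + 6 = 9 + 6 = 15)
K(G, y) = 225 + G (K(G, y) = -8 + (G + 233) = -8 + (233 + G) = 225 + G)
K(-191, 181)*U = (225 - 191)*15 = 34*15 = 510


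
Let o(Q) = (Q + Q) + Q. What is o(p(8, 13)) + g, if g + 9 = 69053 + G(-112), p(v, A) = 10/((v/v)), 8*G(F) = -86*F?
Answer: 70278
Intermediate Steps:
G(F) = -43*F/4 (G(F) = (-86*F)/8 = -43*F/4)
p(v, A) = 10 (p(v, A) = 10/1 = 10*1 = 10)
g = 70248 (g = -9 + (69053 - 43/4*(-112)) = -9 + (69053 + 1204) = -9 + 70257 = 70248)
o(Q) = 3*Q (o(Q) = 2*Q + Q = 3*Q)
o(p(8, 13)) + g = 3*10 + 70248 = 30 + 70248 = 70278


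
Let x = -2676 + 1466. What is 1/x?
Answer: -1/1210 ≈ -0.00082645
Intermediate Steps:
x = -1210
1/x = 1/(-1210) = -1/1210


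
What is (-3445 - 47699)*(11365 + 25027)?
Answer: -1861232448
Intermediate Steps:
(-3445 - 47699)*(11365 + 25027) = -51144*36392 = -1861232448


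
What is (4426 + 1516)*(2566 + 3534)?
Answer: 36246200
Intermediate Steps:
(4426 + 1516)*(2566 + 3534) = 5942*6100 = 36246200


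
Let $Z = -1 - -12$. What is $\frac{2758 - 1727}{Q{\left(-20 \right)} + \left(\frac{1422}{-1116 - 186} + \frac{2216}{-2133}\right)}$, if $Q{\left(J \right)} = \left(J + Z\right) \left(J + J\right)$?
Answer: $\frac{477209691}{165643567} \approx 2.8809$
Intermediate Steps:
$Z = 11$ ($Z = -1 + 12 = 11$)
$Q{\left(J \right)} = 2 J \left(11 + J\right)$ ($Q{\left(J \right)} = \left(J + 11\right) \left(J + J\right) = \left(11 + J\right) 2 J = 2 J \left(11 + J\right)$)
$\frac{2758 - 1727}{Q{\left(-20 \right)} + \left(\frac{1422}{-1116 - 186} + \frac{2216}{-2133}\right)} = \frac{2758 - 1727}{2 \left(-20\right) \left(11 - 20\right) + \left(\frac{1422}{-1116 - 186} + \frac{2216}{-2133}\right)} = \frac{1031}{2 \left(-20\right) \left(-9\right) + \left(\frac{1422}{-1302} + 2216 \left(- \frac{1}{2133}\right)\right)} = \frac{1031}{360 + \left(1422 \left(- \frac{1}{1302}\right) - \frac{2216}{2133}\right)} = \frac{1031}{360 - \frac{986393}{462861}} = \frac{1031}{\frac{165643567}{462861}} = 1031 \cdot \frac{462861}{165643567} = \frac{477209691}{165643567}$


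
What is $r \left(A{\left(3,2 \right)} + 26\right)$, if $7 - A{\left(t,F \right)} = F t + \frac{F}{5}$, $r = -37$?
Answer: $- \frac{4921}{5} \approx -984.2$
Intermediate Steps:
$A{\left(t,F \right)} = 7 - \frac{F}{5} - F t$ ($A{\left(t,F \right)} = 7 - \left(F t + \frac{F}{5}\right) = 7 - \left(\frac{F}{5} + F t\right) = 7 - \frac{F}{5} - F t$)
$r \left(A{\left(3,2 \right)} + 26\right) = - 37 \left(\left(7 - \frac{2}{5} - 2 \cdot 3\right) + 26\right) = - 37 \left(\left(7 - \frac{2}{5} - 6\right) + 26\right) = - 37 \left(\frac{3}{5} + 26\right) = \left(-37\right) \frac{133}{5} = - \frac{4921}{5}$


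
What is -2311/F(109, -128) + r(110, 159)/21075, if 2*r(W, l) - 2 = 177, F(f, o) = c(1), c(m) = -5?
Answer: 19481909/42150 ≈ 462.20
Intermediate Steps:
F(f, o) = -5
r(W, l) = 179/2 (r(W, l) = 1 + (½)*177 = 1 + 177/2 = 179/2)
-2311/F(109, -128) + r(110, 159)/21075 = -2311/(-5) + (179/2)/21075 = -2311*(-⅕) + (179/2)*(1/21075) = 2311/5 + 179/42150 = 19481909/42150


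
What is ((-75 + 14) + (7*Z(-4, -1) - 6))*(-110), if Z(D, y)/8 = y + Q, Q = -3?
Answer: 32010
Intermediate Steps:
Z(D, y) = -24 + 8*y (Z(D, y) = 8*(y - 3) = 8*(-3 + y) = -24 + 8*y)
((-75 + 14) + (7*Z(-4, -1) - 6))*(-110) = ((-75 + 14) + (7*(-24 + 8*(-1)) - 6))*(-110) = (-61 + (7*(-24 - 8) - 6))*(-110) = (-61 + (7*(-32) - 6))*(-110) = (-61 + (-224 - 6))*(-110) = (-61 - 230)*(-110) = -291*(-110) = 32010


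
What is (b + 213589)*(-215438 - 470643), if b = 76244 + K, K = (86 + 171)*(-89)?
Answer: -183156183760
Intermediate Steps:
K = -22873 (K = 257*(-89) = -22873)
b = 53371 (b = 76244 - 22873 = 53371)
(b + 213589)*(-215438 - 470643) = (53371 + 213589)*(-215438 - 470643) = 266960*(-686081) = -183156183760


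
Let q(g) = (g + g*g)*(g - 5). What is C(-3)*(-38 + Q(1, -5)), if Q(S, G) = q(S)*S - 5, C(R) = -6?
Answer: 306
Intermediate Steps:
q(g) = (-5 + g)*(g + g²) (q(g) = (g + g²)*(-5 + g) = (-5 + g)*(g + g²))
Q(S, G) = -5 + S²*(-5 + S² - 4*S) (Q(S, G) = (S*(-5 + S² - 4*S))*S - 5 = S²*(-5 + S² - 4*S) - 5 = -5 + S²*(-5 + S² - 4*S))
C(-3)*(-38 + Q(1, -5)) = -6*(-38 + (-5 + 1²*(-5 + 1² - 4*1))) = -6*(-38 + (-5 + 1*(-5 + 1 - 4))) = -6*(-38 + (-5 + 1*(-8))) = -6*(-38 + (-5 - 8)) = -6*(-38 - 13) = -6*(-51) = 306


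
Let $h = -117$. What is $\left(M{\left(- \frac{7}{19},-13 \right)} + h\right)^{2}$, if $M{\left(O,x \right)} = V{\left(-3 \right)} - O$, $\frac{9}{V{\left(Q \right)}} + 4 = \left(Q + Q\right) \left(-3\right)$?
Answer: $\frac{951907609}{70756} \approx 13453.0$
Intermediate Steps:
$V{\left(Q \right)} = \frac{9}{-4 - 6 Q}$ ($V{\left(Q \right)} = \frac{9}{-4 + \left(Q + Q\right) \left(-3\right)} = \frac{9}{-4 + 2 Q \left(-3\right)} = \frac{9}{-4 - 6 Q}$)
$M{\left(O,x \right)} = \frac{9}{14} - O$ ($M{\left(O,x \right)} = - \frac{9}{4 + 6 \left(-3\right)} - O = - \frac{9}{4 - 18} - O = - \frac{9}{-14} - O = \left(-9\right) \left(- \frac{1}{14}\right) - O = \frac{9}{14} - O$)
$\left(M{\left(- \frac{7}{19},-13 \right)} + h\right)^{2} = \left(\left(\frac{9}{14} - - \frac{7}{19}\right) - 117\right)^{2} = \left(\left(\frac{9}{14} + \frac{7}{19}\right) - 117\right)^{2} = \left(\frac{269}{266} - 117\right)^{2} = \left(- \frac{30853}{266}\right)^{2} = \frac{951907609}{70756}$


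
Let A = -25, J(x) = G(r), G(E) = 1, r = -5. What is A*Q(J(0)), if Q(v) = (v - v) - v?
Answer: 25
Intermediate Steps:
J(x) = 1
Q(v) = -v (Q(v) = 0 - v = -v)
A*Q(J(0)) = -(-25) = -25*(-1) = 25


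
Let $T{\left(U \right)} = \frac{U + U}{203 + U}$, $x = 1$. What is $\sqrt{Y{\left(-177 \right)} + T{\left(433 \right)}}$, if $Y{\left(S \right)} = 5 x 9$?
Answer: $\frac{\sqrt{4688274}}{318} \approx 6.8089$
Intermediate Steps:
$Y{\left(S \right)} = 45$ ($Y{\left(S \right)} = 5 \cdot 1 \cdot 9 = 5 \cdot 9 = 45$)
$T{\left(U \right)} = \frac{2 U}{203 + U}$
$\sqrt{Y{\left(-177 \right)} + T{\left(433 \right)}} = \sqrt{45 + 2 \cdot 433 \frac{1}{203 + 433}} = \sqrt{45 + 2 \cdot 433 \cdot \frac{1}{636}} = \sqrt{45 + \frac{433}{318}} = \sqrt{\frac{14743}{318}} = \frac{\sqrt{4688274}}{318}$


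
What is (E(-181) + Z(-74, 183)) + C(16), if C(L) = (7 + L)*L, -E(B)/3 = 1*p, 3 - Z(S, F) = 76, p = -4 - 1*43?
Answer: 436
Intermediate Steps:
p = -47 (p = -4 - 43 = -47)
Z(S, F) = -73 (Z(S, F) = 3 - 1*76 = 3 - 76 = -73)
E(B) = 141 (E(B) = -3*(-47) = 141)
C(L) = L*(7 + L)
(E(-181) + Z(-74, 183)) + C(16) = (141 - 73) + 16*(7 + 16) = 68 + 16*23 = 68 + 368 = 436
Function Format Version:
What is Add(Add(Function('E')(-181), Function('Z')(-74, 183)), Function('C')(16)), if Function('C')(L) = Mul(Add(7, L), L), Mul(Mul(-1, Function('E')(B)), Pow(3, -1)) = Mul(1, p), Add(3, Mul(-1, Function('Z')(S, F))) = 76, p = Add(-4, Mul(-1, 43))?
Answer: 436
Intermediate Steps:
p = -47 (p = Add(-4, -43) = -47)
Function('Z')(S, F) = -73 (Function('Z')(S, F) = Add(3, Mul(-1, 76)) = Add(3, -76) = -73)
Function('E')(B) = 141 (Function('E')(B) = Mul(-3, Mul(1, -47)) = Mul(-3, -47) = 141)
Function('C')(L) = Mul(L, Add(7, L))
Add(Add(Function('E')(-181), Function('Z')(-74, 183)), Function('C')(16)) = Add(Add(141, -73), Mul(16, Add(7, 16))) = Add(68, Mul(16, 23)) = Add(68, 368) = 436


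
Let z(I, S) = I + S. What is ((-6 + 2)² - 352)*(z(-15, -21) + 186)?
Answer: -50400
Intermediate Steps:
((-6 + 2)² - 352)*(z(-15, -21) + 186) = ((-6 + 2)² - 352)*((-15 - 21) + 186) = ((-4)² - 352)*(-36 + 186) = (16 - 352)*150 = -336*150 = -50400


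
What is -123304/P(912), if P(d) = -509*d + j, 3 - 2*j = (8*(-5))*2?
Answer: 246608/928333 ≈ 0.26565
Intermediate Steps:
j = 83/2 (j = 3/2 - 8*(-5)*2/2 = 3/2 - (-20)*2 = 3/2 - 1/2*(-80) = 3/2 + 40 = 83/2 ≈ 41.500)
P(d) = 83/2 - 509*d (P(d) = -509*d + 83/2 = 83/2 - 509*d)
-123304/P(912) = -123304/(83/2 - 509*912) = -123304/(83/2 - 464208) = -123304/(-928333/2) = -123304*(-2/928333) = 246608/928333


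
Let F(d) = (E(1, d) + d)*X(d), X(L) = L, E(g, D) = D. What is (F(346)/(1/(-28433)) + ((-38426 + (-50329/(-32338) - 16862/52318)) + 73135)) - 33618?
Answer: -155645790354436281/22862966 ≈ -6.8078e+9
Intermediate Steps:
F(d) = 2*d**2 (F(d) = (d + d)*d = (2*d)*d = 2*d**2)
(F(346)/(1/(-28433)) + ((-38426 + (-50329/(-32338) - 16862/52318)) + 73135)) - 33618 = ((2*346**2)/(1/(-28433)) + ((-38426 + (-50329/(-32338) - 16862/52318)) + 73135)) - 33618 = ((2*119716)/(-1/28433) + ((-38426 + (-50329*(-1/32338) - 16862*1/52318)) + 73135)) - 33618 = (239432*(-28433) + ((-38426 + (50329/32338 - 8431/26159)) + 73135)) - 33618 = (-6807770056 + ((-38426 + 28213909/22862966) + 73135)) - 33618 = (-6807770056 + (-878504117607/22862966 + 73135)) - 33618 = (-6807770056 + 793578900803/22862966) - 33618 = -155645021747245293/22862966 - 33618 = -155645790354436281/22862966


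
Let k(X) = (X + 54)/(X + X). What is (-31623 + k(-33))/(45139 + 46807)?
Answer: -695713/2022812 ≈ -0.34393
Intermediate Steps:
k(X) = (54 + X)/(2*X) (k(X) = (54 + X)/((2*X)) = (54 + X)*(1/(2*X)) = (54 + X)/(2*X))
(-31623 + k(-33))/(45139 + 46807) = (-31623 + (1/2)*(54 - 33)/(-33))/(45139 + 46807) = (-31623 + (1/2)*(-1/33)*21)/91946 = (-31623 - 7/22)*(1/91946) = -695713/22*1/91946 = -695713/2022812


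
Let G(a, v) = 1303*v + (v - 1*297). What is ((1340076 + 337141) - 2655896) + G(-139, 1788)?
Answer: 1352576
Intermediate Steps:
G(a, v) = -297 + 1304*v (G(a, v) = 1303*v + (v - 297) = 1303*v + (-297 + v) = -297 + 1304*v)
((1340076 + 337141) - 2655896) + G(-139, 1788) = ((1340076 + 337141) - 2655896) + (-297 + 1304*1788) = (1677217 - 2655896) + (-297 + 2331552) = -978679 + 2331255 = 1352576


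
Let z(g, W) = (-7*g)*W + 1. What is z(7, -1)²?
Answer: 2500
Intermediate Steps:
z(g, W) = 1 - 7*W*g (z(g, W) = -7*W*g + 1 = 1 - 7*W*g)
z(7, -1)² = (1 - 7*(-1)*7)² = (1 + 49)² = 50² = 2500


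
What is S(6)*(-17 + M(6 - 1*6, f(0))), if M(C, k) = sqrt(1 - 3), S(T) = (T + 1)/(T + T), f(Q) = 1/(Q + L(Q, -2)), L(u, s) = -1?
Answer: -119/12 + 7*I*sqrt(2)/12 ≈ -9.9167 + 0.82496*I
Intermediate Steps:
f(Q) = 1/(-1 + Q) (f(Q) = 1/(Q - 1) = 1/(-1 + Q))
S(T) = (1 + T)/(2*T) (S(T) = (1 + T)/((2*T)) = (1 + T)*(1/(2*T)) = (1 + T)/(2*T))
M(C, k) = I*sqrt(2) (M(C, k) = sqrt(-2) = I*sqrt(2))
S(6)*(-17 + M(6 - 1*6, f(0))) = ((1/2)*(1 + 6)/6)*(-17 + I*sqrt(2)) = ((1/2)*(1/6)*7)*(-17 + I*sqrt(2)) = 7*(-17 + I*sqrt(2))/12 = -119/12 + 7*I*sqrt(2)/12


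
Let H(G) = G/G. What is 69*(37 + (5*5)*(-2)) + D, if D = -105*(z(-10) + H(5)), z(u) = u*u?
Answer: -11502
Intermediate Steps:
H(G) = 1
z(u) = u**2
D = -10605 (D = -105*((-10)**2 + 1) = -105*(100 + 1) = -105*101 = -10605)
69*(37 + (5*5)*(-2)) + D = 69*(37 + (5*5)*(-2)) - 10605 = 69*(37 + 25*(-2)) - 10605 = 69*(37 - 50) - 10605 = 69*(-13) - 10605 = -897 - 10605 = -11502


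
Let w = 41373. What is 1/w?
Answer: 1/41373 ≈ 2.4170e-5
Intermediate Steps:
1/w = 1/41373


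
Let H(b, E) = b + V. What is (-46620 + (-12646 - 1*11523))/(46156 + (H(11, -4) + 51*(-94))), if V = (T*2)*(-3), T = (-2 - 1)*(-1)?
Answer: -70789/41355 ≈ -1.7117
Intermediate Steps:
T = 3 (T = -3*(-1) = 3)
V = -18 (V = (3*2)*(-3) = 6*(-3) = -18)
H(b, E) = -18 + b (H(b, E) = b - 18 = -18 + b)
(-46620 + (-12646 - 1*11523))/(46156 + (H(11, -4) + 51*(-94))) = (-46620 + (-12646 - 1*11523))/(46156 + ((-18 + 11) + 51*(-94))) = (-46620 + (-12646 - 11523))/(46156 + (-7 - 4794)) = (-46620 - 24169)/(46156 - 4801) = -70789/41355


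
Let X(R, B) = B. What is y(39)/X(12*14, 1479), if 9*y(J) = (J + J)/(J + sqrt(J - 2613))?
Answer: 26/465885 - 2*I*sqrt(286)/465885 ≈ 5.5808e-5 - 7.26e-5*I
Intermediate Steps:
y(J) = 2*J/(9*(J + sqrt(-2613 + J))) (y(J) = ((J + J)/(J + sqrt(J - 2613)))/9 = ((2*J)/(J + sqrt(-2613 + J)))/9 = (2*J/(J + sqrt(-2613 + J)))/9 = 2*J/(9*(J + sqrt(-2613 + J))))
y(39)/X(12*14, 1479) = ((2/9)*39/(39 + sqrt(-2613 + 39)))/1479 = ((2/9)*39/(39 + sqrt(-2574)))*(1/1479) = ((2/9)*39/(39 + 3*I*sqrt(286)))*(1/1479) = (26/(3*(39 + 3*I*sqrt(286))))*(1/1479) = 26/(4437*(39 + 3*I*sqrt(286)))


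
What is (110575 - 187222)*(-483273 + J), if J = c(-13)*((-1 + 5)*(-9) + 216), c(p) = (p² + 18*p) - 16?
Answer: 38158938891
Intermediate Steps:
c(p) = -16 + p² + 18*p
J = -14580 (J = (-16 + (-13)² + 18*(-13))*((-1 + 5)*(-9) + 216) = (-16 + 169 - 234)*(4*(-9) + 216) = -81*(-36 + 216) = -81*180 = -14580)
(110575 - 187222)*(-483273 + J) = (110575 - 187222)*(-483273 - 14580) = -76647*(-497853) = 38158938891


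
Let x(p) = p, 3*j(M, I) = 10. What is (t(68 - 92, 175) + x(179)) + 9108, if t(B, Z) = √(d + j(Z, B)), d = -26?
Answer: 9287 + 2*I*√51/3 ≈ 9287.0 + 4.761*I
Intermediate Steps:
j(M, I) = 10/3 (j(M, I) = (⅓)*10 = 10/3)
t(B, Z) = 2*I*√51/3 (t(B, Z) = √(-26 + 10/3) = √(-68/3) = 2*I*√51/3)
(t(68 - 92, 175) + x(179)) + 9108 = (2*I*√51/3 + 179) + 9108 = (179 + 2*I*√51/3) + 9108 = 9287 + 2*I*√51/3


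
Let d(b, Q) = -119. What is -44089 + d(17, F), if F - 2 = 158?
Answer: -44208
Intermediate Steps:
F = 160 (F = 2 + 158 = 160)
-44089 + d(17, F) = -44089 - 119 = -44208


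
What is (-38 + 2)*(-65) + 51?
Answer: 2391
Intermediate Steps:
(-38 + 2)*(-65) + 51 = -36*(-65) + 51 = 2340 + 51 = 2391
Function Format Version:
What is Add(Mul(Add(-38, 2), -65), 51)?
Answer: 2391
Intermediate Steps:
Add(Mul(Add(-38, 2), -65), 51) = Add(Mul(-36, -65), 51) = Add(2340, 51) = 2391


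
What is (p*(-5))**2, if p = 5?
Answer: 625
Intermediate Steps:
(p*(-5))**2 = (5*(-5))**2 = (-25)**2 = 625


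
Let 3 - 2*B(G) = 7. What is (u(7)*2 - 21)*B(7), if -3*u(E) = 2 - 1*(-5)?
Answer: 154/3 ≈ 51.333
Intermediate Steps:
B(G) = -2 (B(G) = 3/2 - ½*7 = 3/2 - 7/2 = -2)
u(E) = -7/3 (u(E) = -(2 - 1*(-5))/3 = -(2 + 5)/3 = -⅓*7 = -7/3)
(u(7)*2 - 21)*B(7) = (-7/3*2 - 21)*(-2) = (-14/3 - 21)*(-2) = -77/3*(-2) = 154/3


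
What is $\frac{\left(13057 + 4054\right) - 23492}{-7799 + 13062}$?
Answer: $- \frac{6381}{5263} \approx -1.2124$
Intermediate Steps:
$\frac{\left(13057 + 4054\right) - 23492}{-7799 + 13062} = \frac{17111 - 23492}{5263} = \left(-6381\right) \frac{1}{5263} = - \frac{6381}{5263}$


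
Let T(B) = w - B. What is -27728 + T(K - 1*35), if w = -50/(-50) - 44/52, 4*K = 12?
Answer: -360046/13 ≈ -27696.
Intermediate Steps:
K = 3 (K = (¼)*12 = 3)
w = 2/13 (w = -50*(-1/50) - 44*1/52 = 1 - 11/13 = 2/13 ≈ 0.15385)
T(B) = 2/13 - B
-27728 + T(K - 1*35) = -27728 + (2/13 - (3 - 1*35)) = -27728 + (2/13 - (3 - 35)) = -27728 + (2/13 - 1*(-32)) = -27728 + (2/13 + 32) = -27728 + 418/13 = -360046/13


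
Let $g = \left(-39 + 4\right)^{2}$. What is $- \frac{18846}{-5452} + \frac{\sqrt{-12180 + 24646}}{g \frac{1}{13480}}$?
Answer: $\frac{9423}{2726} + \frac{2696 \sqrt{12466}}{245} \approx 1232.1$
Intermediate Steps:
$g = 1225$ ($g = \left(-35\right)^{2} = 1225$)
$- \frac{18846}{-5452} + \frac{\sqrt{-12180 + 24646}}{g \frac{1}{13480}} = - \frac{18846}{-5452} + \frac{\sqrt{-12180 + 24646}}{1225 \cdot \frac{1}{13480}} = \left(-18846\right) \left(- \frac{1}{5452}\right) + \frac{\sqrt{12466}}{1225 \cdot \frac{1}{13480}} = \frac{9423}{2726} + \frac{\sqrt{12466}}{\frac{245}{2696}} = \frac{9423}{2726} + \sqrt{12466} \cdot \frac{2696}{245} = \frac{9423}{2726} + \frac{2696 \sqrt{12466}}{245}$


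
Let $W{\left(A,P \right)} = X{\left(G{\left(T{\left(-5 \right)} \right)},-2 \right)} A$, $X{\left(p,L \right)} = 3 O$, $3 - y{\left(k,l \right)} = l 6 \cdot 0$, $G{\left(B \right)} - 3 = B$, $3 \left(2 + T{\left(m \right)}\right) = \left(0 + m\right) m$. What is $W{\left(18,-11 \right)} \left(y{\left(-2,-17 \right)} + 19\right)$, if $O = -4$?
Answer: $-4752$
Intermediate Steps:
$T{\left(m \right)} = -2 + \frac{m^{2}}{3}$ ($T{\left(m \right)} = -2 + \frac{\left(0 + m\right) m}{3} = -2 + \frac{m m}{3} = -2 + \frac{m^{2}}{3}$)
$G{\left(B \right)} = 3 + B$
$y{\left(k,l \right)} = 3$ ($y{\left(k,l \right)} = 3 - l 6 \cdot 0 = 3 - 6 l 0 = 3 - 0 = 3 + 0 = 3$)
$X{\left(p,L \right)} = -12$ ($X{\left(p,L \right)} = 3 \left(-4\right) = -12$)
$W{\left(A,P \right)} = - 12 A$
$W{\left(18,-11 \right)} \left(y{\left(-2,-17 \right)} + 19\right) = \left(-12\right) 18 \left(3 + 19\right) = \left(-216\right) 22 = -4752$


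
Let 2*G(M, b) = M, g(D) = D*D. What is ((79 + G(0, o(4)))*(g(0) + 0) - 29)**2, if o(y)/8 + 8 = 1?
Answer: 841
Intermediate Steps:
g(D) = D**2
o(y) = -56 (o(y) = -64 + 8*1 = -64 + 8 = -56)
G(M, b) = M/2
((79 + G(0, o(4)))*(g(0) + 0) - 29)**2 = ((79 + (1/2)*0)*(0**2 + 0) - 29)**2 = ((79 + 0)*(0 + 0) - 29)**2 = (79*0 - 29)**2 = (0 - 29)**2 = (-29)**2 = 841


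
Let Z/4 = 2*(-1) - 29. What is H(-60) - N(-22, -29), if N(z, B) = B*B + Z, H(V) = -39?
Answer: -756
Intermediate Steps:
Z = -124 (Z = 4*(2*(-1) - 29) = 4*(-2 - 29) = 4*(-31) = -124)
N(z, B) = -124 + B² (N(z, B) = B*B - 124 = B² - 124 = -124 + B²)
H(-60) - N(-22, -29) = -39 - (-124 + (-29)²) = -39 - (-124 + 841) = -39 - 1*717 = -39 - 717 = -756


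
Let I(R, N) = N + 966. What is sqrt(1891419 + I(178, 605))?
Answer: sqrt(1892990) ≈ 1375.9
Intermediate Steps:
I(R, N) = 966 + N
sqrt(1891419 + I(178, 605)) = sqrt(1891419 + (966 + 605)) = sqrt(1891419 + 1571) = sqrt(1892990)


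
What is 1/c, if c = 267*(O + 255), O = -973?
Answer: -1/191706 ≈ -5.2163e-6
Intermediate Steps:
c = -191706 (c = 267*(-973 + 255) = 267*(-718) = -191706)
1/c = 1/(-191706) = -1/191706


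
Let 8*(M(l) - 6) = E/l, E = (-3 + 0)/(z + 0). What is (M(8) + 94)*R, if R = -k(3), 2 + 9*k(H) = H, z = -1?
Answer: -6403/576 ≈ -11.116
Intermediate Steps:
k(H) = -2/9 + H/9
E = 3 (E = (-3 + 0)/(-1 + 0) = -3/(-1) = -3*(-1) = 3)
M(l) = 6 + 3/(8*l) (M(l) = 6 + (3/l)/8 = 6 + 3/(8*l))
R = -⅑ (R = -(-2/9 + (⅑)*3) = -(-2/9 + ⅓) = -1*⅑ = -⅑ ≈ -0.11111)
(M(8) + 94)*R = ((6 + (3/8)/8) + 94)*(-⅑) = ((6 + (3/8)*(⅛)) + 94)*(-⅑) = ((6 + 3/64) + 94)*(-⅑) = (387/64 + 94)*(-⅑) = (6403/64)*(-⅑) = -6403/576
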